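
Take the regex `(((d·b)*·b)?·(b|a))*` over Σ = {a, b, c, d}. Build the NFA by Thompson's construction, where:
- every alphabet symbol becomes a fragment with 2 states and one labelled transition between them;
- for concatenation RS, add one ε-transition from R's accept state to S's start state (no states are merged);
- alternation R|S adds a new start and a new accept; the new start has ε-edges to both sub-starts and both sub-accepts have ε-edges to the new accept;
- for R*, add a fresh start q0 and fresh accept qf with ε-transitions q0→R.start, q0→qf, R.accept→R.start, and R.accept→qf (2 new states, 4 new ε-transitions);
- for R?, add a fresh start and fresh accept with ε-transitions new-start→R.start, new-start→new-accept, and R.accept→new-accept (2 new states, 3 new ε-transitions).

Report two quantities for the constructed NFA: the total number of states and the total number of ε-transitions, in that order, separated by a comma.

18, 18

Per subexpression:
Each of the 5 symbol leaves contributes 2 states and 0 ε-transitions.
  d·b — 4 states, 1 ε-transition
  (d·b)* — 6 states, 5 ε-transitions
  (d·b)*·b — 8 states, 6 ε-transitions
  ((d·b)*·b)? — 10 states, 9 ε-transitions
  b|a — 6 states, 4 ε-transitions
  ((d·b)*·b)?·(b|a) — 16 states, 14 ε-transitions
  (((d·b)*·b)?·(b|a))* — 18 states, 18 ε-transitions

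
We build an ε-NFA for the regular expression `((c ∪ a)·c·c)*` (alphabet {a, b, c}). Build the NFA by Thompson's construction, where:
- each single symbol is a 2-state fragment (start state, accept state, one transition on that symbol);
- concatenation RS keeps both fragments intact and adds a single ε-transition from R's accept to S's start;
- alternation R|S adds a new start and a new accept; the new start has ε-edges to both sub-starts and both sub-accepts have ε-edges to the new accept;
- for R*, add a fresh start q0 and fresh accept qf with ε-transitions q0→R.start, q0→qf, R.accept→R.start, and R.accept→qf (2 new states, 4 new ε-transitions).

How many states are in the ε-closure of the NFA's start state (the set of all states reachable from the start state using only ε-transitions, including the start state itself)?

5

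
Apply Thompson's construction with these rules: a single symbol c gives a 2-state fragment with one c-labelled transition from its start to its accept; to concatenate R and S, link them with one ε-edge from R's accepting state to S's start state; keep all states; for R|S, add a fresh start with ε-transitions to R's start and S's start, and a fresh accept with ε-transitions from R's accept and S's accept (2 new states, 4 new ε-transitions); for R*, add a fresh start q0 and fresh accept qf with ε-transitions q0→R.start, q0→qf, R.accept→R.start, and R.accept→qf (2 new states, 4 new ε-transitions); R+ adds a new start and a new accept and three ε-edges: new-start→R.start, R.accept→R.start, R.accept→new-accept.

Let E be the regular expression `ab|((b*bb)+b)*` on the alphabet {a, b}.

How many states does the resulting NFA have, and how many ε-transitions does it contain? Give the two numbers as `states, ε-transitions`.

Bottom-up over the parse tree:
Each of the 6 symbol leaves contributes 2 states and 0 ε-transitions.
  ab → 4 states, 1 ε-transition
  b* → 4 states, 4 ε-transitions
  b*bb → 8 states, 6 ε-transitions
  (b*bb)+ → 10 states, 9 ε-transitions
  (b*bb)+b → 12 states, 10 ε-transitions
  ((b*bb)+b)* → 14 states, 14 ε-transitions
  ab|((b*bb)+b)* → 20 states, 19 ε-transitions

20, 19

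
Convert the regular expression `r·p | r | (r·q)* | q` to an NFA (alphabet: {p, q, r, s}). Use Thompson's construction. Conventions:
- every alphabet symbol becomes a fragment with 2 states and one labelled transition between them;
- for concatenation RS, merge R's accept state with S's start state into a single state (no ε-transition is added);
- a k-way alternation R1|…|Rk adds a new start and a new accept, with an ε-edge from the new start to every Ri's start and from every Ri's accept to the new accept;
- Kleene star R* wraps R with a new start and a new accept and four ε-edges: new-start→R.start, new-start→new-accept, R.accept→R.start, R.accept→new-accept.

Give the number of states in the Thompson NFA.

Bottom-up over the parse tree:
Each of the 6 symbol leaves contributes a 2-state fragment.
  r·p = 3 states
  r·q = 3 states
  (r·q)* = 5 states
  r·p | r | (r·q)* | q = 14 states

14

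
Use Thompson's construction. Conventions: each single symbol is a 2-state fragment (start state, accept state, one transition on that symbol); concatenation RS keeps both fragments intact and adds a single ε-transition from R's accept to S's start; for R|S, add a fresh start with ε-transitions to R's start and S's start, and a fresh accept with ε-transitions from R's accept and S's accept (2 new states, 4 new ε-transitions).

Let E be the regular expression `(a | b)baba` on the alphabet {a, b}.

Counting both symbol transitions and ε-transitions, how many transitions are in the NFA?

14

By structural recursion:
Each of the 6 symbol leaves contributes 1 transition (1 symbol, 0 ε).
  a | b : 6 transitions (2 symbol, 4 ε)
  (a | b)baba : 14 transitions (6 symbol, 8 ε)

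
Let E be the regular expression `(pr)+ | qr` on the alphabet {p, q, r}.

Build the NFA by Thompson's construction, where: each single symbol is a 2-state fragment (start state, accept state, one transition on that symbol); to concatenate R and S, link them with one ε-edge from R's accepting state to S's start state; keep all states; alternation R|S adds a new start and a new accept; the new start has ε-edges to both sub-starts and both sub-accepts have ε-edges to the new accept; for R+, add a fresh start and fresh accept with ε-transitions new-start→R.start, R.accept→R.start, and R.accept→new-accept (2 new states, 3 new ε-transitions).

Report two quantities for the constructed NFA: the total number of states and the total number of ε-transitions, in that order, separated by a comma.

Per subexpression:
Each of the 4 symbol leaves contributes 2 states and 0 ε-transitions.
  pr — 4 states, 1 ε-transition
  (pr)+ — 6 states, 4 ε-transitions
  qr — 4 states, 1 ε-transition
  (pr)+ | qr — 12 states, 9 ε-transitions

12, 9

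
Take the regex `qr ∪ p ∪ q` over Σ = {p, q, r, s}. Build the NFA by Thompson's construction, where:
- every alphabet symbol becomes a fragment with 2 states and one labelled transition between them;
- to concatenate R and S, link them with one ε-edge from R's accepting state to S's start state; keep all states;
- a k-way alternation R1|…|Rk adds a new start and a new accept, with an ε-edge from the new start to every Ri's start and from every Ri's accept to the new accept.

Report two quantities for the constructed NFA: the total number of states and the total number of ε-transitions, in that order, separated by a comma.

10, 7

Building bottom-up:
Each of the 4 symbol leaves contributes 2 states and 0 ε-transitions.
  qr — 4 states, 1 ε-transition
  qr ∪ p ∪ q — 10 states, 7 ε-transitions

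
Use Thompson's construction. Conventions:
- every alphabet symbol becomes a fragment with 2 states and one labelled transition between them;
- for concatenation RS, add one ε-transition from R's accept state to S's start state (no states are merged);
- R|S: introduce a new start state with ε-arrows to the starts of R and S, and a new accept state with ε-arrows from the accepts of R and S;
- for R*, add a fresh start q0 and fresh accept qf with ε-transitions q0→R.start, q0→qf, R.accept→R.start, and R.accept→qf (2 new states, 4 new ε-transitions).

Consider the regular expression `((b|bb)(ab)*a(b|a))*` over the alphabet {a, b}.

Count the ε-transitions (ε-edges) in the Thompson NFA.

By structural recursion:
Each of the 8 symbol leaves contributes 0 ε-transitions.
  bb → 1 ε-transition
  b|bb → 5 ε-transitions
  ab → 1 ε-transition
  (ab)* → 5 ε-transitions
  b|a → 4 ε-transitions
  (b|bb)(ab)*a(b|a) → 17 ε-transitions
  ((b|bb)(ab)*a(b|a))* → 21 ε-transitions

21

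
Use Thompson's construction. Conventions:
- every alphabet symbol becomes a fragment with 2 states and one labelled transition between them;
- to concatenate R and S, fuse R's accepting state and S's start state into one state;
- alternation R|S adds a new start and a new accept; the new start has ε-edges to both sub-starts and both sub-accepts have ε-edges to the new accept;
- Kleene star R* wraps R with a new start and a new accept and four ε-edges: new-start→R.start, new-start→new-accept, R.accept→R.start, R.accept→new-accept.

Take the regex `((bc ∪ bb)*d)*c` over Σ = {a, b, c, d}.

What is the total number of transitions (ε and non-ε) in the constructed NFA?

18

Per subexpression:
Each of the 6 symbol leaves contributes 1 transition (1 symbol, 0 ε).
  bc → 2 transitions (2 symbol, 0 ε)
  bb → 2 transitions (2 symbol, 0 ε)
  bc ∪ bb → 8 transitions (4 symbol, 4 ε)
  (bc ∪ bb)* → 12 transitions (4 symbol, 8 ε)
  (bc ∪ bb)*d → 13 transitions (5 symbol, 8 ε)
  ((bc ∪ bb)*d)* → 17 transitions (5 symbol, 12 ε)
  ((bc ∪ bb)*d)*c → 18 transitions (6 symbol, 12 ε)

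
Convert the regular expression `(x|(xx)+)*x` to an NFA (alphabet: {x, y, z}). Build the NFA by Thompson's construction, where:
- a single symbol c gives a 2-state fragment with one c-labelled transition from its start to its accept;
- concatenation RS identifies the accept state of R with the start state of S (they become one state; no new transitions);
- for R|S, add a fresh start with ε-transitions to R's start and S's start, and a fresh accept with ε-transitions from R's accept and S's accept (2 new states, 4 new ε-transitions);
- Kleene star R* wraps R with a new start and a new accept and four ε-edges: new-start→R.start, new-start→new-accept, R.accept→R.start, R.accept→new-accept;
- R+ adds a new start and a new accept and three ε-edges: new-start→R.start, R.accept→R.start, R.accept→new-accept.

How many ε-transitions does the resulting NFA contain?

11

Recursing over subexpressions:
Each of the 4 symbol leaves contributes 0 ε-transitions.
  xx = 0 ε-transitions
  (xx)+ = 3 ε-transitions
  x|(xx)+ = 7 ε-transitions
  (x|(xx)+)* = 11 ε-transitions
  (x|(xx)+)*x = 11 ε-transitions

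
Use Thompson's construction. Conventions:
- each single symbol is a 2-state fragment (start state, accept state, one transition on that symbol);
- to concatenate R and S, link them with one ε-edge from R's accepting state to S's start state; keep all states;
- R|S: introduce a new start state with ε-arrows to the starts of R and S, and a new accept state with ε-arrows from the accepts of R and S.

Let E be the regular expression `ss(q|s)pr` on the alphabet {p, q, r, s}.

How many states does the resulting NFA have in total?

14

Bottom-up over the parse tree:
Each of the 6 symbol leaves contributes a 2-state fragment.
  q|s : 6 states
  ss(q|s)pr : 14 states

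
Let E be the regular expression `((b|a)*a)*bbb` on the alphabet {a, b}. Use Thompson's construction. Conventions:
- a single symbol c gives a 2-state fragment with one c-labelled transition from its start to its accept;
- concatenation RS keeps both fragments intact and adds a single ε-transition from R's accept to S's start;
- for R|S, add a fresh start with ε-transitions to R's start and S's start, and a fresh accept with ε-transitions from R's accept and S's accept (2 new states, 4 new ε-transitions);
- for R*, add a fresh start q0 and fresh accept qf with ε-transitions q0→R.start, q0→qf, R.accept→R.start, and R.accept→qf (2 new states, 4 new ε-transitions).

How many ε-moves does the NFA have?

16

By structural recursion:
Each of the 6 symbol leaves contributes 0 ε-transitions.
  b|a — 4 ε-transitions
  (b|a)* — 8 ε-transitions
  (b|a)*a — 9 ε-transitions
  ((b|a)*a)* — 13 ε-transitions
  ((b|a)*a)*bbb — 16 ε-transitions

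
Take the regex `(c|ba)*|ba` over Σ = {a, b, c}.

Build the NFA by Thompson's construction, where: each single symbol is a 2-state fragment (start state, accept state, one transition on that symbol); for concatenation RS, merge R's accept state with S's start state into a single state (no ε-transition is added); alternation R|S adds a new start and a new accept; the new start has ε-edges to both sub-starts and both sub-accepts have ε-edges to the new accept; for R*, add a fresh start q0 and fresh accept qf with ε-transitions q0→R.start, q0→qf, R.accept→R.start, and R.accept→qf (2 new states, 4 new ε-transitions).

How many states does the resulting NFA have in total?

14

Recursing over subexpressions:
Each of the 5 symbol leaves contributes a 2-state fragment.
  ba → 3 states
  c|ba → 7 states
  (c|ba)* → 9 states
  ba → 3 states
  (c|ba)*|ba → 14 states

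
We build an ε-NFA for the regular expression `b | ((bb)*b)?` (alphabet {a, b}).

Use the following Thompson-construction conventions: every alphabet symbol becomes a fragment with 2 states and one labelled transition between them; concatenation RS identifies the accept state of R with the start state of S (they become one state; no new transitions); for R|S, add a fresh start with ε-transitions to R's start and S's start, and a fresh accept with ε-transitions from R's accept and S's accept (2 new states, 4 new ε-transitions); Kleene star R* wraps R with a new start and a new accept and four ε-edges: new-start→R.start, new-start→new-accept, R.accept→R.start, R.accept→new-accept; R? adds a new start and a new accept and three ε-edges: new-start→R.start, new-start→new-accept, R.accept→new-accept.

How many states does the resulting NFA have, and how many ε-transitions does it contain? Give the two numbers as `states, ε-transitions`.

12, 11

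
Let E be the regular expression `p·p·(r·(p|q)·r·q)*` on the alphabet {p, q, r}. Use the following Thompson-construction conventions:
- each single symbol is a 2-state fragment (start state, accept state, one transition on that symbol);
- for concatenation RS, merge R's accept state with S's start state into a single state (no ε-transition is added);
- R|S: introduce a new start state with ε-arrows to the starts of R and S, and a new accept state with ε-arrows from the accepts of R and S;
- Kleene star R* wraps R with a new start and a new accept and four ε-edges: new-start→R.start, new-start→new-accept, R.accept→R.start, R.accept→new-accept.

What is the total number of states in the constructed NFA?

13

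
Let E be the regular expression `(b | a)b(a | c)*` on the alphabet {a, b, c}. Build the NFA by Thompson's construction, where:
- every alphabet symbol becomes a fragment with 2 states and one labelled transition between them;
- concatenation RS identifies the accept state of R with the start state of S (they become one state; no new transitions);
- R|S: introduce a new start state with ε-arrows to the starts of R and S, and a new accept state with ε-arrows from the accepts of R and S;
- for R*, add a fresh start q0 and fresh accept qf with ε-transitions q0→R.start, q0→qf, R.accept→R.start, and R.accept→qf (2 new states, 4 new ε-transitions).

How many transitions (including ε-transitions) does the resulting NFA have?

17

Bottom-up over the parse tree:
Each of the 5 symbol leaves contributes 1 transition (1 symbol, 0 ε).
  b | a → 6 transitions (2 symbol, 4 ε)
  a | c → 6 transitions (2 symbol, 4 ε)
  (a | c)* → 10 transitions (2 symbol, 8 ε)
  (b | a)b(a | c)* → 17 transitions (5 symbol, 12 ε)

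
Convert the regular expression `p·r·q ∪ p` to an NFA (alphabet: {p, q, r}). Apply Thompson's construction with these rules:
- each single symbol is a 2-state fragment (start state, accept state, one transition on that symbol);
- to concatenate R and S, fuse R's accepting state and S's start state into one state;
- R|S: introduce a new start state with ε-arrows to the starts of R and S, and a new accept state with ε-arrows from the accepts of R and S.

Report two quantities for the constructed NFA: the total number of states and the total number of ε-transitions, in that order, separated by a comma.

8, 4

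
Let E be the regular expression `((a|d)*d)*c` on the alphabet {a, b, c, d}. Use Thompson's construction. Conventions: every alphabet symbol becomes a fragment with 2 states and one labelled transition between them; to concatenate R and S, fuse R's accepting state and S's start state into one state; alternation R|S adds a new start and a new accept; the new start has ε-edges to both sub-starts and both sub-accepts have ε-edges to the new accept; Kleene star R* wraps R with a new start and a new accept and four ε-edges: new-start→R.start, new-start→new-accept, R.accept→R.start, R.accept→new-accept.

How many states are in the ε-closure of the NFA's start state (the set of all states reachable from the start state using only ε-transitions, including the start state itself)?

Let C(F) = |ε-closure(F.start)| within fragment F, and note whether F accepts ε. Symbol fragments have C = 1 and do not accept ε. Then:
  a|d → |ε-closure| = 1 + 1 + 1 = 3 (the new accept is not ε-reachable since no branch accepts ε)
  (a|d)* → |ε-closure| = 1 (new start) + 3 (body) + 1 (new accept) = 5
  (a|d)*d → the left operand accepts ε, so the closure extends into the next operand (the shared merged state is already counted); |ε-closure| = 5 + (1−1) = 5
  ((a|d)*d)* → the star's fresh start ε-reaches both the body's start and the fresh accept: |ε-closure| = 2 + 5 = 7
  ((a|d)*d)*c → |ε-closure| = 7 + (1−1) = 7 (closure spills across the concat boundary because the left factor accepts ε)

7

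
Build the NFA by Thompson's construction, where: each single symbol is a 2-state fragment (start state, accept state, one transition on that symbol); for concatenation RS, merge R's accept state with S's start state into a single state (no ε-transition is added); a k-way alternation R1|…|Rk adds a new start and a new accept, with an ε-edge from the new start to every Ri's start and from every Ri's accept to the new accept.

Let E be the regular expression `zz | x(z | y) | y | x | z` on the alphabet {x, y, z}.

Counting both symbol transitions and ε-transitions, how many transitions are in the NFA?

22

Building bottom-up:
Each of the 8 symbol leaves contributes 1 transition (1 symbol, 0 ε).
  zz → 2 transitions (2 symbol, 0 ε)
  z | y → 6 transitions (2 symbol, 4 ε)
  x(z | y) → 7 transitions (3 symbol, 4 ε)
  zz | x(z | y) | y | x | z → 22 transitions (8 symbol, 14 ε)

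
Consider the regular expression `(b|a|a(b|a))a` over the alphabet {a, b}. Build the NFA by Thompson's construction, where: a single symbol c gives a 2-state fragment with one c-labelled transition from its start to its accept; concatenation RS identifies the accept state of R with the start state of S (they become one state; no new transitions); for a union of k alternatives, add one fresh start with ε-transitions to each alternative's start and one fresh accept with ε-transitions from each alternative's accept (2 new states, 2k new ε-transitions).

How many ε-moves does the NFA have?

10

Bottom-up over the parse tree:
Each of the 6 symbol leaves contributes 0 ε-transitions.
  b|a — 4 ε-transitions
  a(b|a) — 4 ε-transitions
  b|a|a(b|a) — 10 ε-transitions
  (b|a|a(b|a))a — 10 ε-transitions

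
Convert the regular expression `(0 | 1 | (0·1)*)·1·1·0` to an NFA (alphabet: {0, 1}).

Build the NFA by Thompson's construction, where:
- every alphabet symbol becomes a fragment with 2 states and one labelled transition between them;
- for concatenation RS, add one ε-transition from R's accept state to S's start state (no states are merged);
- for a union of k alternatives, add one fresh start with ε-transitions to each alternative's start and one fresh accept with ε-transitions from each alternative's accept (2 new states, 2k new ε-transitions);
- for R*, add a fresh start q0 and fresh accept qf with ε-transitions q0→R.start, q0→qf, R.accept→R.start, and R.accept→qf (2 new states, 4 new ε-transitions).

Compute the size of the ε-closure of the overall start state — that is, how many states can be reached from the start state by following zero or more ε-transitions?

8

Compute the ε-closure size of each fragment's start state recursively; a symbol fragment's start has no outgoing ε-edge, so its closure is just itself (size 1).
  0·1 : |ε-closure| equals the left operand's closure size = 1 (its accept is not ε-reachable, so the closure stops there)
  (0·1)* : the star's fresh start ε-reaches both the body's start and the fresh accept: |ε-closure| = 2 + 1 = 3
  0 | 1 | (0·1)* : |ε-closure| = 1 (new start) + (1 + 1 + 3) + 1 (new accept, since some branch ε-reaches its own accept) = 7
  (0 | 1 | (0·1)*)·1·1·0 : the left operand accepts ε, so the closure extends into the next operand (via the concat ε-link); |ε-closure| = 7 + 1 = 8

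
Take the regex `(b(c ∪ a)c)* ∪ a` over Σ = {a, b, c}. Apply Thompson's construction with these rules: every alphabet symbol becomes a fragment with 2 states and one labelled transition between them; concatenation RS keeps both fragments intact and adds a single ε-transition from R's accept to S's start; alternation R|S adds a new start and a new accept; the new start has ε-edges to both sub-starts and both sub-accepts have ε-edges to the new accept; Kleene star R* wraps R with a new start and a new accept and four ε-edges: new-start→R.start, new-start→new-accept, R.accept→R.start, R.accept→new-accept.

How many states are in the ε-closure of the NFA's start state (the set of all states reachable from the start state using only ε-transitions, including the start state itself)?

Compute the ε-closure size of each fragment's start state recursively; a symbol fragment's start has no outgoing ε-edge, so its closure is just itself (size 1).
  c ∪ a — new start ε-reaches every alternative's start; none of them accept ε, so the new accept is not reached: |ε-closure| = 1 + 1 + 1 = 3
  b(c ∪ a)c — |ε-closure| equals the left operand's closure size = 1 (its accept is not ε-reachable, so the closure stops there)
  (b(c ∪ a)c)* — |ε-closure| = 1 (new start) + 1 (body) + 1 (new accept) = 3
  (b(c ∪ a)c)* ∪ a — |ε-closure| = 1 (new start) + (3 + 1) + 1 (new accept, since some branch ε-reaches its own accept) = 6

6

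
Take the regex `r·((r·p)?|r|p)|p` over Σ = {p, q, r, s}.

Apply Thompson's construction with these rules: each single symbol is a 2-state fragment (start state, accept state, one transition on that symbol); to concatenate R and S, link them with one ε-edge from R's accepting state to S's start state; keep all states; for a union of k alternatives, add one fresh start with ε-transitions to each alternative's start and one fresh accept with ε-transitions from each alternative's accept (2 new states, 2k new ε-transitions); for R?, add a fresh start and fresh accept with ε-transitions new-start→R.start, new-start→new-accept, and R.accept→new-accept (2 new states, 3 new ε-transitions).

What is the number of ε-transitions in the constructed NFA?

15

Per subexpression:
Each of the 6 symbol leaves contributes 0 ε-transitions.
  r·p : 1 ε-transition
  (r·p)? : 4 ε-transitions
  (r·p)?|r|p : 10 ε-transitions
  r·((r·p)?|r|p) : 11 ε-transitions
  r·((r·p)?|r|p)|p : 15 ε-transitions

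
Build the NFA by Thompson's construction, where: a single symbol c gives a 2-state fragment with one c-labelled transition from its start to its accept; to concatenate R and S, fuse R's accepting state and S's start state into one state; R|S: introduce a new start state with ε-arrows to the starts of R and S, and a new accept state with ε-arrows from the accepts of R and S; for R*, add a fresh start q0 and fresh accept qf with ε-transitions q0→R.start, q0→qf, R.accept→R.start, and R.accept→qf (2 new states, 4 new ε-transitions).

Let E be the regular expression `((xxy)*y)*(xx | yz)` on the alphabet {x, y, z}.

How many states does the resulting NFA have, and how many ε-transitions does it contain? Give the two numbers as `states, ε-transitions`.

Bottom-up over the parse tree:
Each of the 8 symbol leaves contributes 2 states and 0 ε-transitions.
  xxy → 4 states, 0 ε-transitions
  (xxy)* → 6 states, 4 ε-transitions
  (xxy)*y → 7 states, 4 ε-transitions
  ((xxy)*y)* → 9 states, 8 ε-transitions
  xx → 3 states, 0 ε-transitions
  yz → 3 states, 0 ε-transitions
  xx | yz → 8 states, 4 ε-transitions
  ((xxy)*y)*(xx | yz) → 16 states, 12 ε-transitions

16, 12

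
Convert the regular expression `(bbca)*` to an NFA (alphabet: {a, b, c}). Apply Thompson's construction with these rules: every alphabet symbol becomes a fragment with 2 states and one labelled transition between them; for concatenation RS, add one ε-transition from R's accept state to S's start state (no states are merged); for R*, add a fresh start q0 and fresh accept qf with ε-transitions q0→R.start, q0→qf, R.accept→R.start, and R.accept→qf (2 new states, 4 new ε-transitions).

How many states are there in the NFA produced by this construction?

Building bottom-up:
Each of the 4 symbol leaves contributes a 2-state fragment.
  bbca = 8 states
  (bbca)* = 10 states

10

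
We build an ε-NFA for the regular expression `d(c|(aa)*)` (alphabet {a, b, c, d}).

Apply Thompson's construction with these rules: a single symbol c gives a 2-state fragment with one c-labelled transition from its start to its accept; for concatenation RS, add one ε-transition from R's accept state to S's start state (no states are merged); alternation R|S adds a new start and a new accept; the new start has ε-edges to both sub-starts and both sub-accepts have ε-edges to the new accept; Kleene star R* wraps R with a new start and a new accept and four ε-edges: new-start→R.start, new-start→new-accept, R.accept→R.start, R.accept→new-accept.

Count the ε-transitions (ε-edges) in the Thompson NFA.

Recursing over subexpressions:
Each of the 4 symbol leaves contributes 0 ε-transitions.
  aa — 1 ε-transition
  (aa)* — 5 ε-transitions
  c|(aa)* — 9 ε-transitions
  d(c|(aa)*) — 10 ε-transitions

10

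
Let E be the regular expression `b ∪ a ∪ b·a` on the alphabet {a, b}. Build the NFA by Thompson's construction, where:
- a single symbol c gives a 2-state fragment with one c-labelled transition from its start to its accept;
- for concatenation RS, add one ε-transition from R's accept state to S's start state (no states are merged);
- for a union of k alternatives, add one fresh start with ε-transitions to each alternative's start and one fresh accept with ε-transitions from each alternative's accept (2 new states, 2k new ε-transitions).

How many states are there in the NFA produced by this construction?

Recursing over subexpressions:
Each of the 4 symbol leaves contributes a 2-state fragment.
  b·a — 4 states
  b ∪ a ∪ b·a — 10 states

10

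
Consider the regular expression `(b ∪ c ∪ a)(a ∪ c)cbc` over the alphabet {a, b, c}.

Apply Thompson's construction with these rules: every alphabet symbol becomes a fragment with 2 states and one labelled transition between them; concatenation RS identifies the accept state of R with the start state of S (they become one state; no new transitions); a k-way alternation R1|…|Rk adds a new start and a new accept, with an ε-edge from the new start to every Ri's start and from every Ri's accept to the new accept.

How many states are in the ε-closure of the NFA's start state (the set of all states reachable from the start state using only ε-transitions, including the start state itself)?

Work bottom-up. For each fragment F, track |ε-closure(F.start)| and whether F's accept lies in that closure (i.e. whether F accepts ε). A single-symbol fragment has closure size 1 and does not accept ε.
  b ∪ c ∪ a : |ε-closure| = 1 + 1 + 1 + 1 = 4 (the new accept is not ε-reachable since no branch accepts ε)
  a ∪ c : |ε-closure| = 1 + 1 + 1 = 3 (the new accept is not ε-reachable since no branch accepts ε)
  (b ∪ c ∪ a)(a ∪ c)cbc : same as the first factor's closure: |ε-closure| = 4

4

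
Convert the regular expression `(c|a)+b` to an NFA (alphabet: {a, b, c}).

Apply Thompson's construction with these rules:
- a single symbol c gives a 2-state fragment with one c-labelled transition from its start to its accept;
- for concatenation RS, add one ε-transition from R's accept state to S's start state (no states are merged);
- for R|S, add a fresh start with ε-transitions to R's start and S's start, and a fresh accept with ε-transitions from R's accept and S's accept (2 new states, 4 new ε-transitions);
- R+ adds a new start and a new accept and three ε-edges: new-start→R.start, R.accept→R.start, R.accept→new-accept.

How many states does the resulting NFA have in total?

10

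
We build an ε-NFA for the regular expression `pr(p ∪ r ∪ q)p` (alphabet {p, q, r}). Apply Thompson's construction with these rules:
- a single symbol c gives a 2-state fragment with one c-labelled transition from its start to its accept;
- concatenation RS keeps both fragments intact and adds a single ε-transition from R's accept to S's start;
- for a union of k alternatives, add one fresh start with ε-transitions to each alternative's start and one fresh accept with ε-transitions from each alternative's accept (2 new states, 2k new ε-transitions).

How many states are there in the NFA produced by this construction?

Per subexpression:
Each of the 6 symbol leaves contributes a 2-state fragment.
  p ∪ r ∪ q = 8 states
  pr(p ∪ r ∪ q)p = 14 states

14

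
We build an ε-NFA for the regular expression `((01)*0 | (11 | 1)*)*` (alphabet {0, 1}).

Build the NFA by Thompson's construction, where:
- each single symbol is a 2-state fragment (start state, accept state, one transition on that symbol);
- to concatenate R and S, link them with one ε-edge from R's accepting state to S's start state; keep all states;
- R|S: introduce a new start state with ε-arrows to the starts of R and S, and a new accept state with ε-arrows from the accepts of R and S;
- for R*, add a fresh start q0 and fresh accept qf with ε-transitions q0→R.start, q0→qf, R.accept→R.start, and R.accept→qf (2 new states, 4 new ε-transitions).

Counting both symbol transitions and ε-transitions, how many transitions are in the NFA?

29

Per subexpression:
Each of the 6 symbol leaves contributes 1 transition (1 symbol, 0 ε).
  01 : 3 transitions (2 symbol, 1 ε)
  (01)* : 7 transitions (2 symbol, 5 ε)
  (01)*0 : 9 transitions (3 symbol, 6 ε)
  11 : 3 transitions (2 symbol, 1 ε)
  11 | 1 : 8 transitions (3 symbol, 5 ε)
  (11 | 1)* : 12 transitions (3 symbol, 9 ε)
  (01)*0 | (11 | 1)* : 25 transitions (6 symbol, 19 ε)
  ((01)*0 | (11 | 1)*)* : 29 transitions (6 symbol, 23 ε)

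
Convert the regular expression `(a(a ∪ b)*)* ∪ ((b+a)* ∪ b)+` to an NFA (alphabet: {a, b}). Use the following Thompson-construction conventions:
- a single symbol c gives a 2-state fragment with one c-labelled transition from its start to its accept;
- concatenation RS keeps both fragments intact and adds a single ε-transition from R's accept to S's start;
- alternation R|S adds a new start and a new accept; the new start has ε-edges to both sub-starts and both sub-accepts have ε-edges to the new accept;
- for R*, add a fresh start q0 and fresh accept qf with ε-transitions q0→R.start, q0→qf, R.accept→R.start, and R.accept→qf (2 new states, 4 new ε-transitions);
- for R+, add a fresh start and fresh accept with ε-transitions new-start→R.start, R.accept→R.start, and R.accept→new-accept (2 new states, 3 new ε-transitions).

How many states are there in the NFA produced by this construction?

By structural recursion:
Each of the 6 symbol leaves contributes a 2-state fragment.
  a ∪ b → 6 states
  (a ∪ b)* → 8 states
  a(a ∪ b)* → 10 states
  (a(a ∪ b)*)* → 12 states
  b+ → 4 states
  b+a → 6 states
  (b+a)* → 8 states
  (b+a)* ∪ b → 12 states
  ((b+a)* ∪ b)+ → 14 states
  (a(a ∪ b)*)* ∪ ((b+a)* ∪ b)+ → 28 states

28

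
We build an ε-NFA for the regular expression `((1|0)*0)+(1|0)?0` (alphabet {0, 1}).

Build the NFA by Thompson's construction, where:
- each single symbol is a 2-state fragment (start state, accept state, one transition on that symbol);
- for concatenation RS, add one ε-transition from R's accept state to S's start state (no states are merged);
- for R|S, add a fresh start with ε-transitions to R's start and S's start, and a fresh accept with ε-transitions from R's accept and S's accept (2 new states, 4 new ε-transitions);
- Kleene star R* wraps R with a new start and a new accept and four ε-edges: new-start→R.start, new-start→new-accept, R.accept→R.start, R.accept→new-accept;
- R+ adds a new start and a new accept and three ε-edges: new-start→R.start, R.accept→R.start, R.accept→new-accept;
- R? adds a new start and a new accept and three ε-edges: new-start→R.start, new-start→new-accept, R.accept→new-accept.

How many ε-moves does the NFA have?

21

Building bottom-up:
Each of the 6 symbol leaves contributes 0 ε-transitions.
  1|0 — 4 ε-transitions
  (1|0)* — 8 ε-transitions
  (1|0)*0 — 9 ε-transitions
  ((1|0)*0)+ — 12 ε-transitions
  1|0 — 4 ε-transitions
  (1|0)? — 7 ε-transitions
  ((1|0)*0)+(1|0)?0 — 21 ε-transitions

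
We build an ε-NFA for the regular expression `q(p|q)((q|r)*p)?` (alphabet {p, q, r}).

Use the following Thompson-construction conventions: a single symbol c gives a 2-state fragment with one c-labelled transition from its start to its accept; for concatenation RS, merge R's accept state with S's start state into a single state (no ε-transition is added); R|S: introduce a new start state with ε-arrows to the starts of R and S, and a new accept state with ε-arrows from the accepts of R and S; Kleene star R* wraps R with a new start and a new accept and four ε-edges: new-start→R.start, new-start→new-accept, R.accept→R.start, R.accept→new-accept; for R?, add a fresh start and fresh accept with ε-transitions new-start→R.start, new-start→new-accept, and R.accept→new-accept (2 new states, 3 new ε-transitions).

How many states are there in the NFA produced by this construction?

By structural recursion:
Each of the 6 symbol leaves contributes a 2-state fragment.
  p|q = 6 states
  q|r = 6 states
  (q|r)* = 8 states
  (q|r)*p = 9 states
  ((q|r)*p)? = 11 states
  q(p|q)((q|r)*p)? = 17 states

17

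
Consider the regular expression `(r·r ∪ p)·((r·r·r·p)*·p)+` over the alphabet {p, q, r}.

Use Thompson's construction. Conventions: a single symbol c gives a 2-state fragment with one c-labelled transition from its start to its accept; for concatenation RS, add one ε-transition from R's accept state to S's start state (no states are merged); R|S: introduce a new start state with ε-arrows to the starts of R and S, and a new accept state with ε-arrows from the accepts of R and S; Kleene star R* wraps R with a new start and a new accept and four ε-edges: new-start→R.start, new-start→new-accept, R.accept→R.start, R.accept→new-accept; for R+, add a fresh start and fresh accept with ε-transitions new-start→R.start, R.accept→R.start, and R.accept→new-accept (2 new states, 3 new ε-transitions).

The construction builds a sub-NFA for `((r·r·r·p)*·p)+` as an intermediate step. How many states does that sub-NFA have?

Fragment for `((r·r·r·p)*·p)+`:
Each of the 5 symbol leaves contributes a 2-state fragment.
  r·r·r·p = 8 states
  (r·r·r·p)* = 10 states
  (r·r·r·p)*·p = 12 states
  ((r·r·r·p)*·p)+ = 14 states

14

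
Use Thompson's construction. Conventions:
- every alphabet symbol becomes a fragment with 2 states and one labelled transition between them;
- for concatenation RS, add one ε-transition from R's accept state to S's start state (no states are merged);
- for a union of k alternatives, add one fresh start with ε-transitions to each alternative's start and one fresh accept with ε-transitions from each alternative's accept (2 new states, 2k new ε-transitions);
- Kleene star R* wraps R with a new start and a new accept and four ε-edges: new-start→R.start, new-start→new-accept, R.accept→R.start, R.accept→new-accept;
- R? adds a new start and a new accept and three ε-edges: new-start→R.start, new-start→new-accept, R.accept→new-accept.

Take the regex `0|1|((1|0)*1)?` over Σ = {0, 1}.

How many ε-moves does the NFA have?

18

Recursing over subexpressions:
Each of the 5 symbol leaves contributes 0 ε-transitions.
  1|0 — 4 ε-transitions
  (1|0)* — 8 ε-transitions
  (1|0)*1 — 9 ε-transitions
  ((1|0)*1)? — 12 ε-transitions
  0|1|((1|0)*1)? — 18 ε-transitions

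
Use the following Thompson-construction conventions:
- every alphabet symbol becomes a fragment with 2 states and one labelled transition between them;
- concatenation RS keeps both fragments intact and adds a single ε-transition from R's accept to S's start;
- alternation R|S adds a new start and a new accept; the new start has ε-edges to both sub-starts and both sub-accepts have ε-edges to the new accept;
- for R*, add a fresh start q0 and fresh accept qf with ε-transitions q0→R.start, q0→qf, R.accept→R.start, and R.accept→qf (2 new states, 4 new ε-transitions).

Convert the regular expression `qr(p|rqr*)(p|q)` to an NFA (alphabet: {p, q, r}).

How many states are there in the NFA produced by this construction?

Recursing over subexpressions:
Each of the 8 symbol leaves contributes a 2-state fragment.
  r* : 4 states
  rqr* : 8 states
  p|rqr* : 12 states
  p|q : 6 states
  qr(p|rqr*)(p|q) : 22 states

22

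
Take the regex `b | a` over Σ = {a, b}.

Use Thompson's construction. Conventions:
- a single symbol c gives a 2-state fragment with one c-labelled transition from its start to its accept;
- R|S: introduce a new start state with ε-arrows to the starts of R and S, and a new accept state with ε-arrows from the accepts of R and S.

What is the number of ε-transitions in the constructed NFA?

Bottom-up over the parse tree:
Each of the 2 symbol leaves contributes 0 ε-transitions.
  b | a — 4 ε-transitions

4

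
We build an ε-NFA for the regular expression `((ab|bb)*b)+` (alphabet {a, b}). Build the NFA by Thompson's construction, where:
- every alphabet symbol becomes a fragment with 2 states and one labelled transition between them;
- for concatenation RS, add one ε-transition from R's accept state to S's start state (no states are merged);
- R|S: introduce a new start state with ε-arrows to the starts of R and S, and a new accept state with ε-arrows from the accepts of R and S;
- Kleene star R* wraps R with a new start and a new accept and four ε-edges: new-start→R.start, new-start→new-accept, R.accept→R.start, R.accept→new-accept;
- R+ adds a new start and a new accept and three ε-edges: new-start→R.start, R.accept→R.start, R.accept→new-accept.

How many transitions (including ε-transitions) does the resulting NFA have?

19

Per subexpression:
Each of the 5 symbol leaves contributes 1 transition (1 symbol, 0 ε).
  ab — 3 transitions (2 symbol, 1 ε)
  bb — 3 transitions (2 symbol, 1 ε)
  ab|bb — 10 transitions (4 symbol, 6 ε)
  (ab|bb)* — 14 transitions (4 symbol, 10 ε)
  (ab|bb)*b — 16 transitions (5 symbol, 11 ε)
  ((ab|bb)*b)+ — 19 transitions (5 symbol, 14 ε)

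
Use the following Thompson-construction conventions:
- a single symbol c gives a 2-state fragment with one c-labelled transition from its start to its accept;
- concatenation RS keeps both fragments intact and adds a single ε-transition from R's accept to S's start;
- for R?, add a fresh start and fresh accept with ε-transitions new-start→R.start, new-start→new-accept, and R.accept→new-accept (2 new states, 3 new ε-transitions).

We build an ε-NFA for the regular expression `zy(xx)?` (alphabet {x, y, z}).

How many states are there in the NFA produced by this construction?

10

Per subexpression:
Each of the 4 symbol leaves contributes a 2-state fragment.
  xx → 4 states
  (xx)? → 6 states
  zy(xx)? → 10 states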